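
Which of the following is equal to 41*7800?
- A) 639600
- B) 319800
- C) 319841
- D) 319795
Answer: B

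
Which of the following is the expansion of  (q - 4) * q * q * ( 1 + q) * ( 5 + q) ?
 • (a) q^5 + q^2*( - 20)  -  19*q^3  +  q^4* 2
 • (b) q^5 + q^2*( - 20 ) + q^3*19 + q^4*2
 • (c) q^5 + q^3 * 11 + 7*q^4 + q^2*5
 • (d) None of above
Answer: a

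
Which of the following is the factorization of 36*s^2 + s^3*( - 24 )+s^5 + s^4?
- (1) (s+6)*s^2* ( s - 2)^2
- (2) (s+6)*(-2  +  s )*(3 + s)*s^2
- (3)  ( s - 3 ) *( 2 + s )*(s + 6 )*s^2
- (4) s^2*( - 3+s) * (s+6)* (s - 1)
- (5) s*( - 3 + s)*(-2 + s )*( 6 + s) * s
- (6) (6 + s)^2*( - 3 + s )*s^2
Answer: 5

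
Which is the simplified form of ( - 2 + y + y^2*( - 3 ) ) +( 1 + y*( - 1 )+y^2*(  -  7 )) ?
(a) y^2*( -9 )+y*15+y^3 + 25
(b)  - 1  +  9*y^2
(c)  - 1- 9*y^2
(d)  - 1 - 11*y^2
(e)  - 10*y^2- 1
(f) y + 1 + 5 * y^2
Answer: e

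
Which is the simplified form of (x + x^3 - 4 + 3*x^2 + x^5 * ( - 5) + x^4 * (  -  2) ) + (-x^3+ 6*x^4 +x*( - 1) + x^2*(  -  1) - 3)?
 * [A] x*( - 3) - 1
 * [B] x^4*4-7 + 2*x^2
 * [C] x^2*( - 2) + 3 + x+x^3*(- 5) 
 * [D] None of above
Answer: D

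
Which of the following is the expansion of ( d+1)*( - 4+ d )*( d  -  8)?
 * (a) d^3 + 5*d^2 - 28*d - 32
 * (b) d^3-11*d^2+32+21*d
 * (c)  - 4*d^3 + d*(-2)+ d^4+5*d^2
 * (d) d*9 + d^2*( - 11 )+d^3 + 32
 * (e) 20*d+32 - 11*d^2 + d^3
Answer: e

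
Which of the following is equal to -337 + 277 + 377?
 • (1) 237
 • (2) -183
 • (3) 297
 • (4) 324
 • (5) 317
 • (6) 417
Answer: 5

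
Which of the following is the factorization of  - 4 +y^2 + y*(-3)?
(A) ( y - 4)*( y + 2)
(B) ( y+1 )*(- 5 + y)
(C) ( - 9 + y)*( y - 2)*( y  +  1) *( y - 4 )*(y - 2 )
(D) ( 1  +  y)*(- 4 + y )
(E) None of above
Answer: D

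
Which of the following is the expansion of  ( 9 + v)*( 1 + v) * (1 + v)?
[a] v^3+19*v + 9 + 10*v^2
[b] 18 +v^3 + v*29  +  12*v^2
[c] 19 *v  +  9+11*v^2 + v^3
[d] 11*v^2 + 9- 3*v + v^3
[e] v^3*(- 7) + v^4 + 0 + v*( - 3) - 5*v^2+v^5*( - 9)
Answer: c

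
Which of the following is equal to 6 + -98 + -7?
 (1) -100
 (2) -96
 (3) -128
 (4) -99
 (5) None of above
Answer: 4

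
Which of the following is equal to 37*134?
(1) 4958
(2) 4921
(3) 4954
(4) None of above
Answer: 1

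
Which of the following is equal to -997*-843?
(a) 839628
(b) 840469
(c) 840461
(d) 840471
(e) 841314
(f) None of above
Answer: d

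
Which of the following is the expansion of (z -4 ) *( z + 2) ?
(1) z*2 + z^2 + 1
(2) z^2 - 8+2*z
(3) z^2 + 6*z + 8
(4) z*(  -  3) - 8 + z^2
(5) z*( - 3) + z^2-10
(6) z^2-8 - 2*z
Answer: 6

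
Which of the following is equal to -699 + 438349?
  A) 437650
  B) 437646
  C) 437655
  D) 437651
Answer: A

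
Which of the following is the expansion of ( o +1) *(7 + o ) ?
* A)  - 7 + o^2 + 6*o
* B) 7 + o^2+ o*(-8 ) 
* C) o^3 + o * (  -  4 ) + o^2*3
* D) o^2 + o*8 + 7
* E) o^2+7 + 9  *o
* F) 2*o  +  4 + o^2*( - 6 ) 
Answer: D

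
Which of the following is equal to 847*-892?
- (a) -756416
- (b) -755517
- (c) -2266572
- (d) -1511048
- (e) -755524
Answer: e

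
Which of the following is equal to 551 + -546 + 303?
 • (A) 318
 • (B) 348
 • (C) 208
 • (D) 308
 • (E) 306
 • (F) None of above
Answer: D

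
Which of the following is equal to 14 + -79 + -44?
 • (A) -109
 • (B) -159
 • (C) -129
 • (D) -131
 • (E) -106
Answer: A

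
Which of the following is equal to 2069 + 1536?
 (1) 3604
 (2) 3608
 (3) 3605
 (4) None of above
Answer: 3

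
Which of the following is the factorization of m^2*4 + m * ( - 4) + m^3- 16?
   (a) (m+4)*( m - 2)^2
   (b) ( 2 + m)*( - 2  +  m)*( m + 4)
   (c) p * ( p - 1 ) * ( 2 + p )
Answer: b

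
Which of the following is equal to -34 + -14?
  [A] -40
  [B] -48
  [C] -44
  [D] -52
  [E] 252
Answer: B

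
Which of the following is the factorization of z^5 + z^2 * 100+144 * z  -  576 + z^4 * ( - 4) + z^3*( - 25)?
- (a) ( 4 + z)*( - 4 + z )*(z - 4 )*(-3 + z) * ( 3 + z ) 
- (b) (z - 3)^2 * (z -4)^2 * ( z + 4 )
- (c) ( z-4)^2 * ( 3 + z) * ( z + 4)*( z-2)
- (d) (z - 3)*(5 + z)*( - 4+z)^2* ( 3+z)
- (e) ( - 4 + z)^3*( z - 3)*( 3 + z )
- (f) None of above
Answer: a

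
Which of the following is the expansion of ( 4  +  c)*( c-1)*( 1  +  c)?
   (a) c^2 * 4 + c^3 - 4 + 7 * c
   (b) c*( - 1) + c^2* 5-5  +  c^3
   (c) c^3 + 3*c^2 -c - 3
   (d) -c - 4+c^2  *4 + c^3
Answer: d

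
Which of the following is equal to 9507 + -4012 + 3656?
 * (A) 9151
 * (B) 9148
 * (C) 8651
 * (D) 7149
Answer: A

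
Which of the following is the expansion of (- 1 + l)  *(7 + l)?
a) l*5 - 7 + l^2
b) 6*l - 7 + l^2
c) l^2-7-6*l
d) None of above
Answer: b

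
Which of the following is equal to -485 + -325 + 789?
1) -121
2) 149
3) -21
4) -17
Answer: 3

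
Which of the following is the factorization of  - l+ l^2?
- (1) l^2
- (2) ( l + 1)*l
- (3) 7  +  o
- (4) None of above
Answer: 4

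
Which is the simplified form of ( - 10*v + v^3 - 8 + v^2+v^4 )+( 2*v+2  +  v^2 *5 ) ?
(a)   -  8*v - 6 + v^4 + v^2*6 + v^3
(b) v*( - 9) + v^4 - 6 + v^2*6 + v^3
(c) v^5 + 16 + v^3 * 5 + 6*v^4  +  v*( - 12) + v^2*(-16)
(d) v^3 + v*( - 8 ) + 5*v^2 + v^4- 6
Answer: a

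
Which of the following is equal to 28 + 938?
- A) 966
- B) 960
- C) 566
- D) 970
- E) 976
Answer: A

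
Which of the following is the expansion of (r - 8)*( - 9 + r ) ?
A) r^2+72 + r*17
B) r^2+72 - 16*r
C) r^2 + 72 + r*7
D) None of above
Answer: D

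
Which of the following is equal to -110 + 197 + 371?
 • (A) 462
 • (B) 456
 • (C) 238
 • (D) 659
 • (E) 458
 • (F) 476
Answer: E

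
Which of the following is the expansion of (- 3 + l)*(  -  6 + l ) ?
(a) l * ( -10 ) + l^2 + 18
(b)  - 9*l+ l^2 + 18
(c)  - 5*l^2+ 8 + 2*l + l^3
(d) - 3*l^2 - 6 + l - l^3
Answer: b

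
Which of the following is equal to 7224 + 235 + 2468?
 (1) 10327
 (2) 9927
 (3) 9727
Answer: 2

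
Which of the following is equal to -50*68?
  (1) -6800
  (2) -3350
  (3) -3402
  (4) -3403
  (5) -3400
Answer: 5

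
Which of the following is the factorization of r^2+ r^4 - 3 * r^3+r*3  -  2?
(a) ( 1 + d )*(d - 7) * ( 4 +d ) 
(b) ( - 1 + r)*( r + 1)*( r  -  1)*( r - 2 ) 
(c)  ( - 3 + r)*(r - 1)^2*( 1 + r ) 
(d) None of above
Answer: b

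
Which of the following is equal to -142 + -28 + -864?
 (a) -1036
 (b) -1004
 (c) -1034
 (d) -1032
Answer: c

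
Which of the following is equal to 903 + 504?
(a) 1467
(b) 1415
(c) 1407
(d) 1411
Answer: c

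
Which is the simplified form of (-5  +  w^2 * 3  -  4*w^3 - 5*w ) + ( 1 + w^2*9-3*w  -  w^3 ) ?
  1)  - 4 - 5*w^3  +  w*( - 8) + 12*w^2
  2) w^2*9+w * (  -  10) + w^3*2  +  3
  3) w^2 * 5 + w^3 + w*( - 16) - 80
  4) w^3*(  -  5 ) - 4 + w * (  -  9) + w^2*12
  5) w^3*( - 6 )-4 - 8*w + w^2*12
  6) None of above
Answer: 1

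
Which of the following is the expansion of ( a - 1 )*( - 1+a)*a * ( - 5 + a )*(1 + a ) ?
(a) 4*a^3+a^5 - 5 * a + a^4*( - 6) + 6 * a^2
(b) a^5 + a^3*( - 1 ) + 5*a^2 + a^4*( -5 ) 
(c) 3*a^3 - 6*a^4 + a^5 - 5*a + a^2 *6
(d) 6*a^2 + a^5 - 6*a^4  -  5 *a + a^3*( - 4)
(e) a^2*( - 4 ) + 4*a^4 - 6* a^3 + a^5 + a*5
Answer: a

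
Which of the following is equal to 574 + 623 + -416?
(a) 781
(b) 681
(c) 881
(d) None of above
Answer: a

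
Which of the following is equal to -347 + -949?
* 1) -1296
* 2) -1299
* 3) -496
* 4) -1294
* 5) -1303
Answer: 1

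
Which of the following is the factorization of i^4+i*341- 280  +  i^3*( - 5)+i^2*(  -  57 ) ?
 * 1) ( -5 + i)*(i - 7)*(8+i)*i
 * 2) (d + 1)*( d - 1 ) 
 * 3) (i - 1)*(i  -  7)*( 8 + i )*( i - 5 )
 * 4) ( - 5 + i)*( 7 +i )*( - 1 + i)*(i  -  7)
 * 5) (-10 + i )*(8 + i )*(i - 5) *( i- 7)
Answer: 3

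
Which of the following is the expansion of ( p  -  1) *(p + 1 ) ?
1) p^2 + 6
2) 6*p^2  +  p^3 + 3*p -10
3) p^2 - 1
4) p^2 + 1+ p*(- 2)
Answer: 3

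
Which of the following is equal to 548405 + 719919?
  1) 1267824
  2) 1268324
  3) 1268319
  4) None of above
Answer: 2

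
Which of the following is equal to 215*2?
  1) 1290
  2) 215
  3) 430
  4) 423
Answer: 3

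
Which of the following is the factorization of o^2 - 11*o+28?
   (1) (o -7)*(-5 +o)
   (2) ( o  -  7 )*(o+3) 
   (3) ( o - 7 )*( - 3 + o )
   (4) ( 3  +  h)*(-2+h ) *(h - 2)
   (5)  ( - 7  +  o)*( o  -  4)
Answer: 5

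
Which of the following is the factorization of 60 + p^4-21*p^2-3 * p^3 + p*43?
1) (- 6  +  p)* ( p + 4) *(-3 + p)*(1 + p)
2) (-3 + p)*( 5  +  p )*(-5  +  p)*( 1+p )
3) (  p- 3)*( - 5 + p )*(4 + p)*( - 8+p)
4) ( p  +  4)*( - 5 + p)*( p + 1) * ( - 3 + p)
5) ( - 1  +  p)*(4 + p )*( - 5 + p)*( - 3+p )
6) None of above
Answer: 4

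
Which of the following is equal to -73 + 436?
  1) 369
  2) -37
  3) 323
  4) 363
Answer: 4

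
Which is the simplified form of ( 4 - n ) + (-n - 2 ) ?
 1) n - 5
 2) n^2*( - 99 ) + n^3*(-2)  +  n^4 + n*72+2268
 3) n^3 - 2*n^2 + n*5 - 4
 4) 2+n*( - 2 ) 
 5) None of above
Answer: 4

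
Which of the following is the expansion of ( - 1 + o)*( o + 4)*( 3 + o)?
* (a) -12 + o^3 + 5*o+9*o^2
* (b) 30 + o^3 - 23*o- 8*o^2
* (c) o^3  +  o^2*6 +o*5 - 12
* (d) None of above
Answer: c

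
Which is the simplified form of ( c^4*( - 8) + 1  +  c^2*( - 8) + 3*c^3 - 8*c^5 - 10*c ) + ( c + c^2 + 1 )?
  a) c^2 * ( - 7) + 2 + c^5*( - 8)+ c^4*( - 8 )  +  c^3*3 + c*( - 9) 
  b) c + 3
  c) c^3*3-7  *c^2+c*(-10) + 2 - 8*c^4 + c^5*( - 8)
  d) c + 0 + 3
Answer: a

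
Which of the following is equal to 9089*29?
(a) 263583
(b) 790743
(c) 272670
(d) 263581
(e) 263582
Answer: d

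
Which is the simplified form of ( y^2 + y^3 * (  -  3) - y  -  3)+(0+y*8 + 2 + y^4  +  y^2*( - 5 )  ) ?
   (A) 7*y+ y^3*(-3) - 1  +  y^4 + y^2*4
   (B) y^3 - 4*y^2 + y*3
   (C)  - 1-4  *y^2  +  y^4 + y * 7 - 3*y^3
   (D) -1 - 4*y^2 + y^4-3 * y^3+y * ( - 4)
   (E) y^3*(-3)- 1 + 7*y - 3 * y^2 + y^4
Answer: C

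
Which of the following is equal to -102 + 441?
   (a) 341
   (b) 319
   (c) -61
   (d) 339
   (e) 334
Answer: d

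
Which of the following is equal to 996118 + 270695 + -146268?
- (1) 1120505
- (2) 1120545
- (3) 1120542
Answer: 2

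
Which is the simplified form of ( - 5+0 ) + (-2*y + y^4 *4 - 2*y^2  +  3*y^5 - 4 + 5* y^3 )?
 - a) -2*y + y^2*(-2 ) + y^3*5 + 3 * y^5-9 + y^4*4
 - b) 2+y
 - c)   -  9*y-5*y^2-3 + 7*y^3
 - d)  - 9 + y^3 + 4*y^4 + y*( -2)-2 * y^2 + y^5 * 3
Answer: a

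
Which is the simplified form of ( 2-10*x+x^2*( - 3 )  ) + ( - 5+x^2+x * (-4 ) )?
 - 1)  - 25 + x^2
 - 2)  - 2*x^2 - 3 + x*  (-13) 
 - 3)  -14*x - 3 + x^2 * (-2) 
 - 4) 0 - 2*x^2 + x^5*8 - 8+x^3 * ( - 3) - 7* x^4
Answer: 3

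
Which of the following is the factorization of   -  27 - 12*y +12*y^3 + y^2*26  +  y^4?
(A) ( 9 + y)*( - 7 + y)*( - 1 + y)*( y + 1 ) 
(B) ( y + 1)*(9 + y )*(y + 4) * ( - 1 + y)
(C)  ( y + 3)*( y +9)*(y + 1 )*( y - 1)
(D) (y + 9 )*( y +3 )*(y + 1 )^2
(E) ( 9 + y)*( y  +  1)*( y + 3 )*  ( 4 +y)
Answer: C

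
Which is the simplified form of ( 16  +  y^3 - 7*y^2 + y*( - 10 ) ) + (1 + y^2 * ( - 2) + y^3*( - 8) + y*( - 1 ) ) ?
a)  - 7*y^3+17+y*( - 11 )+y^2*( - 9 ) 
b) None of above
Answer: a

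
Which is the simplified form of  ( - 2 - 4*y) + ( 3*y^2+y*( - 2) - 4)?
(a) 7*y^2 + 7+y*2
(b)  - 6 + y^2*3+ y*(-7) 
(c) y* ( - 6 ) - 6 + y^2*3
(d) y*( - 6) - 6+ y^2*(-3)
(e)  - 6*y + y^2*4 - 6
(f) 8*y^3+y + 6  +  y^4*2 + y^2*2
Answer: c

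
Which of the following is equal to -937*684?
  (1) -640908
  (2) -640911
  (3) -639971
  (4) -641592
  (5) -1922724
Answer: 1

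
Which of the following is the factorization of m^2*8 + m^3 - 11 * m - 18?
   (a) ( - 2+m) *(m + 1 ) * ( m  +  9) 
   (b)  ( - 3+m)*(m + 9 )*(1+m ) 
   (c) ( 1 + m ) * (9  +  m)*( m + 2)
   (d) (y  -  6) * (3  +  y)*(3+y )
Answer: a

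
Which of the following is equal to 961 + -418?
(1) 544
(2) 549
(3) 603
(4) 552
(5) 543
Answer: 5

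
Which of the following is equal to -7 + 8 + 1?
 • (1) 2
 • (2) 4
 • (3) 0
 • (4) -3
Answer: 1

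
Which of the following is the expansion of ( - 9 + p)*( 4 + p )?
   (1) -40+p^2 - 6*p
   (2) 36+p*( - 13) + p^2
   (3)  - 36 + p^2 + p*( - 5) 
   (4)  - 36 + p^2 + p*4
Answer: 3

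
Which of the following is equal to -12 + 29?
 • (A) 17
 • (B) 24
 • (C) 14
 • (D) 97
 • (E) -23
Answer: A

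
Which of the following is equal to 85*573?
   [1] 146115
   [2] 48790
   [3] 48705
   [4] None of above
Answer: 3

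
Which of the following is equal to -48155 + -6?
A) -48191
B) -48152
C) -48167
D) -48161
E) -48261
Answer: D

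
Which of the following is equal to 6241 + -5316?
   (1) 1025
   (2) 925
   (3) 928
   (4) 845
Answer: 2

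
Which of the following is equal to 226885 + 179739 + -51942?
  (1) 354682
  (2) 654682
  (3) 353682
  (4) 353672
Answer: 1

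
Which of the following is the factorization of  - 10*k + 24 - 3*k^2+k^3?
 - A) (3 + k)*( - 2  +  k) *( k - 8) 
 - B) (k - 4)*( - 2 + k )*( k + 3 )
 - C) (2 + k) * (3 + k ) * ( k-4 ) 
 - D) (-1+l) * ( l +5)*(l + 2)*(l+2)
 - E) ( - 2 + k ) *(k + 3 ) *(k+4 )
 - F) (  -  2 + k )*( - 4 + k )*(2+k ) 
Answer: B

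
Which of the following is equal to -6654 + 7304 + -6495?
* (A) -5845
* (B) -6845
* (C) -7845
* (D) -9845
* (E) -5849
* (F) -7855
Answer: A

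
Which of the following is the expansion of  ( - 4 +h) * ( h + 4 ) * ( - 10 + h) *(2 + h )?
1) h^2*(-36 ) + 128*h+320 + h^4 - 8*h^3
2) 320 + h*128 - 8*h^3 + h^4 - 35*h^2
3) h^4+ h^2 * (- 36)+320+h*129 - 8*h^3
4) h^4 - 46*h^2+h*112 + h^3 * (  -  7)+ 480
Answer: 1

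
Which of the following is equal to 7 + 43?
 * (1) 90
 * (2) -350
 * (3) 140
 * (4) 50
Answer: 4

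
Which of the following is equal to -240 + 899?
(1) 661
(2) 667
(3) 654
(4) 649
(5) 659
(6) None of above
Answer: 5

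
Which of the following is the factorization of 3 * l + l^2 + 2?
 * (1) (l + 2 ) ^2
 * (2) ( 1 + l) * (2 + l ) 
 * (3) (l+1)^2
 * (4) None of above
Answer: 2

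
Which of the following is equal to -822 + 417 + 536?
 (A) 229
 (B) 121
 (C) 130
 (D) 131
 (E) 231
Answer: D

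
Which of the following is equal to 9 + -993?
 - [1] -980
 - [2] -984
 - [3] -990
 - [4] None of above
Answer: 2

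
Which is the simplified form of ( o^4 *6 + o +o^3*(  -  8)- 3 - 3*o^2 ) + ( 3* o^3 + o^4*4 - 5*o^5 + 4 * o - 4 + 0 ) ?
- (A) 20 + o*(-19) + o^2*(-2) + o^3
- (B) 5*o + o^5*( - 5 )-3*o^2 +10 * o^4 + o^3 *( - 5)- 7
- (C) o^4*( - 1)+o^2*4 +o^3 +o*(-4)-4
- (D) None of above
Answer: B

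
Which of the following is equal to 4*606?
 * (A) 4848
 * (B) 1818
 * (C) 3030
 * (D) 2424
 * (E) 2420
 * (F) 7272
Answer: D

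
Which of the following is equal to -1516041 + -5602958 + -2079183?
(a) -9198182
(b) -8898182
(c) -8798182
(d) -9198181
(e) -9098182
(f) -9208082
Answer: a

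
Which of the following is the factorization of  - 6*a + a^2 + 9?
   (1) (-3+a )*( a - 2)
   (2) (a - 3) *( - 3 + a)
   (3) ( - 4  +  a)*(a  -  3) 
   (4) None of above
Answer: 2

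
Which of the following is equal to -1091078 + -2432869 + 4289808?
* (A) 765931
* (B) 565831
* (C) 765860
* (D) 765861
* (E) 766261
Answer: D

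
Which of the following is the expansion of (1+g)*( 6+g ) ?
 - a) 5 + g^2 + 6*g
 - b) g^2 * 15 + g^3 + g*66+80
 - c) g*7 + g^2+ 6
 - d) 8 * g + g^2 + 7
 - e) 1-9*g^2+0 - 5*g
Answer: c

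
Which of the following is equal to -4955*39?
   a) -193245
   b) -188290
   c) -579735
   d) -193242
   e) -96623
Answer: a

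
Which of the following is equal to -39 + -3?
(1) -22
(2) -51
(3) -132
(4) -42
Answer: 4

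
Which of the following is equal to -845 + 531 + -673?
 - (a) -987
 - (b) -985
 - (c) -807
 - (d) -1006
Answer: a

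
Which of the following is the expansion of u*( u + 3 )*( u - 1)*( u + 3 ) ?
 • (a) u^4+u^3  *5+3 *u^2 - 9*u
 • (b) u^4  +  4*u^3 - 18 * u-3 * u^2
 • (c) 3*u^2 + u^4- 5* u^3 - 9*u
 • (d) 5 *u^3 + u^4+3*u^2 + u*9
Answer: a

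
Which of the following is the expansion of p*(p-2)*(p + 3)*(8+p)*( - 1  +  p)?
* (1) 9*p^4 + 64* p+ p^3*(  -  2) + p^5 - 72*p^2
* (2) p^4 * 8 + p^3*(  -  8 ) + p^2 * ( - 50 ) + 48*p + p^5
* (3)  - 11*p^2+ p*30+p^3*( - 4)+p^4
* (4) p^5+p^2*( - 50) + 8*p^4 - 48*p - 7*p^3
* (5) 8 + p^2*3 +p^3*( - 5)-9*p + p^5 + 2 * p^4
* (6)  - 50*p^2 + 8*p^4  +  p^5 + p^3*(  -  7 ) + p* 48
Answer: 6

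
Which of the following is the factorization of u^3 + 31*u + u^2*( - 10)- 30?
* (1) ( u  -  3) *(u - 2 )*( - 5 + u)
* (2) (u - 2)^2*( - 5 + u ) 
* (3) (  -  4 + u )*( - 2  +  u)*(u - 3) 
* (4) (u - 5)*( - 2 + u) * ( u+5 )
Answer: 1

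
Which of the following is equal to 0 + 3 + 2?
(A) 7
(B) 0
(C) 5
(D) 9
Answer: C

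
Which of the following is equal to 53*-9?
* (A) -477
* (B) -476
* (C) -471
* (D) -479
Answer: A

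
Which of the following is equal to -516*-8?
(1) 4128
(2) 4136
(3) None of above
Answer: 1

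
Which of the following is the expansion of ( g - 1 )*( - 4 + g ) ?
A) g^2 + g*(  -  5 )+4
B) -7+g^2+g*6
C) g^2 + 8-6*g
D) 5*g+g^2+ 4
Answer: A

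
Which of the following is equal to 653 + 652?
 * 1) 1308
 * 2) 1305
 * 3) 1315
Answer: 2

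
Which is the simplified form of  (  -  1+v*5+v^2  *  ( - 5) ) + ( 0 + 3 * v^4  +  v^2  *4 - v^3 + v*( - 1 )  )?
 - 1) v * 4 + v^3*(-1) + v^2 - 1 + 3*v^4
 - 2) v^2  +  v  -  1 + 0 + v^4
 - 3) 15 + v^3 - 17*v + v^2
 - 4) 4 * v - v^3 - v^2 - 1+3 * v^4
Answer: 4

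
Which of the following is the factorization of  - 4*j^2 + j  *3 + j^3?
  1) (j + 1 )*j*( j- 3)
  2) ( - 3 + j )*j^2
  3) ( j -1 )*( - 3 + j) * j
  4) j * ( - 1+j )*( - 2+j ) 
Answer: 3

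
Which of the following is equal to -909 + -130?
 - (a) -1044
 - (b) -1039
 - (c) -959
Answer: b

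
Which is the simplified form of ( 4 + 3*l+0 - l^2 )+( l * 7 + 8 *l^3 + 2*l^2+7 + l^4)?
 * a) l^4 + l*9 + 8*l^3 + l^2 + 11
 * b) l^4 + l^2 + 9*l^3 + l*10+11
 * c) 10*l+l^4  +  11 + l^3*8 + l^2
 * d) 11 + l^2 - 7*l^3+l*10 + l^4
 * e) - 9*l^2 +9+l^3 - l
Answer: c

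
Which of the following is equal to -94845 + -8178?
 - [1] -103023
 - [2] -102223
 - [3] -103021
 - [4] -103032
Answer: 1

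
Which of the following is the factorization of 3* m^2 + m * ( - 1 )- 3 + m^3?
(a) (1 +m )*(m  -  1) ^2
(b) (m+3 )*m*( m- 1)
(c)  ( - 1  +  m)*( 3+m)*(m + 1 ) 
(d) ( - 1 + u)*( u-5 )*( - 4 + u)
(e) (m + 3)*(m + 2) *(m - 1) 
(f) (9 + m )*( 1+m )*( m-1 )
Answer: c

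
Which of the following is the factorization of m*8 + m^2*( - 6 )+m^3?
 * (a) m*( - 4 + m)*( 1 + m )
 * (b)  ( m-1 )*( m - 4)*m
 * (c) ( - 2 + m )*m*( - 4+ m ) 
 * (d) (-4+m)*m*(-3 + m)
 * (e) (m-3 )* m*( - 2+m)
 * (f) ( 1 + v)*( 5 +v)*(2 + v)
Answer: c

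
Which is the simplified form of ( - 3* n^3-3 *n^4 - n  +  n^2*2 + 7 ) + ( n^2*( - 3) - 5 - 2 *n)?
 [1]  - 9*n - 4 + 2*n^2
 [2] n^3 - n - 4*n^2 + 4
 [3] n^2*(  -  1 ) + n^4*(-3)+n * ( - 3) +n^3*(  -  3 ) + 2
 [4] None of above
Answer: 3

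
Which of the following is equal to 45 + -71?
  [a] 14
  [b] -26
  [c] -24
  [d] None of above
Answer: b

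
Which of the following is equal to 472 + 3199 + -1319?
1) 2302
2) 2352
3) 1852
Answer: 2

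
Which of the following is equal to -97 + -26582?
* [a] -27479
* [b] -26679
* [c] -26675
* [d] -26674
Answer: b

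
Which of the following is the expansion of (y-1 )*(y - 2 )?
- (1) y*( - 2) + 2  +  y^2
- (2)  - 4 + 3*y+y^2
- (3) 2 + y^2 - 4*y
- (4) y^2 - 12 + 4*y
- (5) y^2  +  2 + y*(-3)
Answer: 5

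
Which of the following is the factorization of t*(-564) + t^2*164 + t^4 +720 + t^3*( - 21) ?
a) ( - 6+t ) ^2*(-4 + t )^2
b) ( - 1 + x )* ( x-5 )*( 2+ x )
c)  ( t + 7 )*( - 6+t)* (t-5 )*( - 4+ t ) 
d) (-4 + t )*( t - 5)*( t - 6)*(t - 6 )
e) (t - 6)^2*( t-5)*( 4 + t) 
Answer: d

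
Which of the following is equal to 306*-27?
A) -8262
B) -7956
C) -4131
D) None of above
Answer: A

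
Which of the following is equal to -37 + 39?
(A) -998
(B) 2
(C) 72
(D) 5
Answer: B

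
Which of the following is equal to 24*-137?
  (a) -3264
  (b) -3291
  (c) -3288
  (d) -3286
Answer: c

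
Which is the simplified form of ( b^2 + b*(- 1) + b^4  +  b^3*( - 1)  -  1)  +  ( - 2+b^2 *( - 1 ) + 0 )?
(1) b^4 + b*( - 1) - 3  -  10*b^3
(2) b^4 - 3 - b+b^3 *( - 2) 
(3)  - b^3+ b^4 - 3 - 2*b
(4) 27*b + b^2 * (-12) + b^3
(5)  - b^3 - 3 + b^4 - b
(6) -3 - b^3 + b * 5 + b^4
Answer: 5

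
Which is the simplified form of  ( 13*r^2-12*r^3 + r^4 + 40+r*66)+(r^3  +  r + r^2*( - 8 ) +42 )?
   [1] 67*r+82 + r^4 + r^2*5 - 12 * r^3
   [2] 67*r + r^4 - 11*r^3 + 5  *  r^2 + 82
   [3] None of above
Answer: 2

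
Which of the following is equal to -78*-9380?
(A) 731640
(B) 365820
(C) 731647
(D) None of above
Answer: A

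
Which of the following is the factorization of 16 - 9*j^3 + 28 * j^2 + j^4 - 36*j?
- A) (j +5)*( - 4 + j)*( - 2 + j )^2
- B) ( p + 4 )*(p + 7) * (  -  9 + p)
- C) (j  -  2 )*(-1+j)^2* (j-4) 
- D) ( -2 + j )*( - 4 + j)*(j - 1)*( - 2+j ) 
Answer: D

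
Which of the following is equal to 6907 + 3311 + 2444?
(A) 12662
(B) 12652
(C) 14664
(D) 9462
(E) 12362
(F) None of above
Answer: A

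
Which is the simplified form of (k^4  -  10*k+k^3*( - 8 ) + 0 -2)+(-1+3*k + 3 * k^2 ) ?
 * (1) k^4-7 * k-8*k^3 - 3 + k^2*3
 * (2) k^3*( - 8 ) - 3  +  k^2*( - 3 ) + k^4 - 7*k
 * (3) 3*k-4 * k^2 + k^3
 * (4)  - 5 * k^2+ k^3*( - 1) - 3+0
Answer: 1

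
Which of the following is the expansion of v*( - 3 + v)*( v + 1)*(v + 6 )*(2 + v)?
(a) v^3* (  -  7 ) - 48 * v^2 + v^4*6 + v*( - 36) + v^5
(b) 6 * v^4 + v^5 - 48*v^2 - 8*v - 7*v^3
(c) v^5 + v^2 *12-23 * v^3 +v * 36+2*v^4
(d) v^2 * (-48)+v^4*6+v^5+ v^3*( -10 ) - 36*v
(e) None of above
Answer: a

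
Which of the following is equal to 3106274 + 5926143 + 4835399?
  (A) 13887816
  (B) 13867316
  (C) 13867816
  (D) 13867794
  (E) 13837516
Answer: C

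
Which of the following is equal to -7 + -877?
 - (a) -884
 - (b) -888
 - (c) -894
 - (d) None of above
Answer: a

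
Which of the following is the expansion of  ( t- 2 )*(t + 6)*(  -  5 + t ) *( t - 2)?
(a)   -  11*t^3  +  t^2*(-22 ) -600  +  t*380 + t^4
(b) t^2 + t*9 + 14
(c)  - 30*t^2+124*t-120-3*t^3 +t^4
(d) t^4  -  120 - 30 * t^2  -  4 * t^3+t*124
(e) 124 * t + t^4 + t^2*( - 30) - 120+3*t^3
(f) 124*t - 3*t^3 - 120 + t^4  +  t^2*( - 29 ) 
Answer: c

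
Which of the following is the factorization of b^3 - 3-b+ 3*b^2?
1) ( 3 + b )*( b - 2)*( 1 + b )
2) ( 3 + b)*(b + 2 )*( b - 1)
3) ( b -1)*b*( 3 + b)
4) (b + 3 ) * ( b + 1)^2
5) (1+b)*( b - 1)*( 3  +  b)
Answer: 5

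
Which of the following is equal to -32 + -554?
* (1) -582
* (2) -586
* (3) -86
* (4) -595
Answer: 2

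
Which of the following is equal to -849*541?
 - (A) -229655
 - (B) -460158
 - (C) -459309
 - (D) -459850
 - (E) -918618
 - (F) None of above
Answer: C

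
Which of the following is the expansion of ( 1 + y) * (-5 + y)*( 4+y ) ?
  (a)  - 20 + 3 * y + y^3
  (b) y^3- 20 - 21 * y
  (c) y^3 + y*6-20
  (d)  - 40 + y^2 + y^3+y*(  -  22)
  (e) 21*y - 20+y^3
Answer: b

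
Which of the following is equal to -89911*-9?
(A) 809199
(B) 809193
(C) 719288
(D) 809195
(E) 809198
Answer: A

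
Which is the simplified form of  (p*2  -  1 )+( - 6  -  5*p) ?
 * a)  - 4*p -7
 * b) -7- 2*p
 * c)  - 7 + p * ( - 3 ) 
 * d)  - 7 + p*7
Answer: c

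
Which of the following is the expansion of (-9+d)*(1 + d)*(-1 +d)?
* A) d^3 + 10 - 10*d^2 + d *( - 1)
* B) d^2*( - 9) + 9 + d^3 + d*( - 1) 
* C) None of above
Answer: B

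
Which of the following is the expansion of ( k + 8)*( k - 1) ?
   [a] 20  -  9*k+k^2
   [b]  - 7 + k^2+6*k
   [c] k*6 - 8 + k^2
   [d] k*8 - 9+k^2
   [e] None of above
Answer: e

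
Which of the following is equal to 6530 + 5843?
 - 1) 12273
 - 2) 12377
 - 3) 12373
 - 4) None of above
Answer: 3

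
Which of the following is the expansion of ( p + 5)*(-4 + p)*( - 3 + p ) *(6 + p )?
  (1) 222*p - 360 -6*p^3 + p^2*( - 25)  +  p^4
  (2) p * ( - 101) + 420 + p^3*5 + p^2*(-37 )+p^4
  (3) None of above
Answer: 3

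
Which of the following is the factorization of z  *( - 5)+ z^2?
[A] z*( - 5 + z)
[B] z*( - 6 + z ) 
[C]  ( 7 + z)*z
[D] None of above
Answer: A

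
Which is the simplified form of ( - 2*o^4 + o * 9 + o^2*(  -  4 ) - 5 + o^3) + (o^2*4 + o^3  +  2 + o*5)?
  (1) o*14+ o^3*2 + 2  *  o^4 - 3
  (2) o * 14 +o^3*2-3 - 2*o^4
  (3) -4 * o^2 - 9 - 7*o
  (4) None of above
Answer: 2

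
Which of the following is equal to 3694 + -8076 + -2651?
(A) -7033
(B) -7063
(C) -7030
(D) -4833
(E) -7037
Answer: A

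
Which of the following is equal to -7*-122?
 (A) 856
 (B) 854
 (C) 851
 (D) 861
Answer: B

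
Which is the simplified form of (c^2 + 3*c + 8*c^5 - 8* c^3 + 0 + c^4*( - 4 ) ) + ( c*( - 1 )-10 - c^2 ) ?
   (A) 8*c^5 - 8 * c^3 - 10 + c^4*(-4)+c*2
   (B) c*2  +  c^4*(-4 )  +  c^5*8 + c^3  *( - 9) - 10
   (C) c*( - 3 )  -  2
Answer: A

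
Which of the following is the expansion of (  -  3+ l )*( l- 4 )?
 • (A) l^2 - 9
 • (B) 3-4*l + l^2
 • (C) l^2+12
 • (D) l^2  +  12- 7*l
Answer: D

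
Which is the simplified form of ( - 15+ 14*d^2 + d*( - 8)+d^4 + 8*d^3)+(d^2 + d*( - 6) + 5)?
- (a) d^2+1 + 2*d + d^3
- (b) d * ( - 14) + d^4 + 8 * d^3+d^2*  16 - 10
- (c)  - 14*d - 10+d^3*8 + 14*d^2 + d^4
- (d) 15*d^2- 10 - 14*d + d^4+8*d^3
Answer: d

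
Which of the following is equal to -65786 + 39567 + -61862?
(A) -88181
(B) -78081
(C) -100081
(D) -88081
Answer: D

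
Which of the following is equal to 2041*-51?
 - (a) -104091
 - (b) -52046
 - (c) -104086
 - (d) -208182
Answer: a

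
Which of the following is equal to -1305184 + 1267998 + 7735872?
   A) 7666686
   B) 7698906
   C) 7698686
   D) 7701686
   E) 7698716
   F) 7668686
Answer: C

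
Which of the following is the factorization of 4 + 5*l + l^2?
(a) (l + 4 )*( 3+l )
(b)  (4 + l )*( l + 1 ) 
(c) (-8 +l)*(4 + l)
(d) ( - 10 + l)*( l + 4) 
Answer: b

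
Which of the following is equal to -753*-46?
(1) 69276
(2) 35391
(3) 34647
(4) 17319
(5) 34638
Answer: 5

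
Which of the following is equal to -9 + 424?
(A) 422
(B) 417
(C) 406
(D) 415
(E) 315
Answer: D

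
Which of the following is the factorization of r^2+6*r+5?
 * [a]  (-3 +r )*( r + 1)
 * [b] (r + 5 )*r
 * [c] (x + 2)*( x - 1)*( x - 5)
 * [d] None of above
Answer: d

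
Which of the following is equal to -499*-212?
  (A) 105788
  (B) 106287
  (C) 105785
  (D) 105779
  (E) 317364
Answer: A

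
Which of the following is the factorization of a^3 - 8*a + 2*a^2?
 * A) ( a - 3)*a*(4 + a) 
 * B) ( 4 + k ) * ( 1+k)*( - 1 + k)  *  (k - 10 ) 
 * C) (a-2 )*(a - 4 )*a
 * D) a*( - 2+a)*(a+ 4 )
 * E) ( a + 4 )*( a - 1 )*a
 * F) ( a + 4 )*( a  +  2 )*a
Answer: D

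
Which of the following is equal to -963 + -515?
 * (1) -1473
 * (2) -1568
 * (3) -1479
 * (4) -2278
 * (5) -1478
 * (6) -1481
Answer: 5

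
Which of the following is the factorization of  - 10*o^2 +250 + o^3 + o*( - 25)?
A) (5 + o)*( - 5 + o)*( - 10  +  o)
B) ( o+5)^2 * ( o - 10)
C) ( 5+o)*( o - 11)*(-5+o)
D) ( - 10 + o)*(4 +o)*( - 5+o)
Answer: A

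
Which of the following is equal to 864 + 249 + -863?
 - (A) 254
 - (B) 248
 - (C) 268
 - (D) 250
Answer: D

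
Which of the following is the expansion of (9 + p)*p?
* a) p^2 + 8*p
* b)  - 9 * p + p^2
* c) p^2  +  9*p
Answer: c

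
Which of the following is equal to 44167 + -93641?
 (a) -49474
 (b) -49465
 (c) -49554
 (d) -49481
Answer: a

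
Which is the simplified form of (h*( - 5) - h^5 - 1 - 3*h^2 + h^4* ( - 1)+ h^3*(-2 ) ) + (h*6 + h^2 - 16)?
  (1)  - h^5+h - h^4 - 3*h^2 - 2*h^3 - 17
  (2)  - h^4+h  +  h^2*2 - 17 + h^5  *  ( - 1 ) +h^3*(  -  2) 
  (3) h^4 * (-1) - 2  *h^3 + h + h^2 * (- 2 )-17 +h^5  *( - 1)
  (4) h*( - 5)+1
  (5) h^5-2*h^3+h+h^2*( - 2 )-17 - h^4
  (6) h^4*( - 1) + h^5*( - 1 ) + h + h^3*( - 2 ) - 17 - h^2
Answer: 3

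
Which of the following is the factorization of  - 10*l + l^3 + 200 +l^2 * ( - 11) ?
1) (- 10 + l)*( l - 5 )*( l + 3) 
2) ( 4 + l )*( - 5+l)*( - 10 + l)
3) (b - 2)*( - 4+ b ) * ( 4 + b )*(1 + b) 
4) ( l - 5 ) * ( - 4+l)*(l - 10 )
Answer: 2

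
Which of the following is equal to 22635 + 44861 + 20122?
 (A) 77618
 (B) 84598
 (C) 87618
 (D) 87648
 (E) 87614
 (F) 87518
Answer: C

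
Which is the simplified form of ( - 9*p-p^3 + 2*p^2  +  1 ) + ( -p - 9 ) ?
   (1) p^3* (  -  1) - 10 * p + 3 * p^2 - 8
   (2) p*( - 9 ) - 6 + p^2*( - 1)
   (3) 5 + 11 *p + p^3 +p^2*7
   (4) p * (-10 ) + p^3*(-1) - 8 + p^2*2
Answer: 4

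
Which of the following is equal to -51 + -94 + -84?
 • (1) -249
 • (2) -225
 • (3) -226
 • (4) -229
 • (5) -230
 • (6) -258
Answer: 4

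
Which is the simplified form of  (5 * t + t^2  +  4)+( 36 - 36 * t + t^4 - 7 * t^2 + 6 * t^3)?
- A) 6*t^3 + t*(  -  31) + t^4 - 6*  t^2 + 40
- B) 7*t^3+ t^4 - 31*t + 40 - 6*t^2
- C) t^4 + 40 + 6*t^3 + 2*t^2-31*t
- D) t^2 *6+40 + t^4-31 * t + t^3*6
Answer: A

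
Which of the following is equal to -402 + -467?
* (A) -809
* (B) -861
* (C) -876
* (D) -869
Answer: D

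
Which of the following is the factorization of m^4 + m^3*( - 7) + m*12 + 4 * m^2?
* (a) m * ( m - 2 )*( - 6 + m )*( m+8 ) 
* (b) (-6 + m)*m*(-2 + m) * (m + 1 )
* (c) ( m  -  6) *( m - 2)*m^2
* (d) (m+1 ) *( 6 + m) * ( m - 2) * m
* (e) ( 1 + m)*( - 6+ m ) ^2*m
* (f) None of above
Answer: b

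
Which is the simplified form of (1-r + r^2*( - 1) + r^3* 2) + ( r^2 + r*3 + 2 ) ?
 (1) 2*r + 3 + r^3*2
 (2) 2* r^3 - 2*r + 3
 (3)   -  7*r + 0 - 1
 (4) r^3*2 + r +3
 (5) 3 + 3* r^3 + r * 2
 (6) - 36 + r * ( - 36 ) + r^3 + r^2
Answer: 1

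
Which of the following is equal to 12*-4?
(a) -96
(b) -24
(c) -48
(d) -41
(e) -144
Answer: c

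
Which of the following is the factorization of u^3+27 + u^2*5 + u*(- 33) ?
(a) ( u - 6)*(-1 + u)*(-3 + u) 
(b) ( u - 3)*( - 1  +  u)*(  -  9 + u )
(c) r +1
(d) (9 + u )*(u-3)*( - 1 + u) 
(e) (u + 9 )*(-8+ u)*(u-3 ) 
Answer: d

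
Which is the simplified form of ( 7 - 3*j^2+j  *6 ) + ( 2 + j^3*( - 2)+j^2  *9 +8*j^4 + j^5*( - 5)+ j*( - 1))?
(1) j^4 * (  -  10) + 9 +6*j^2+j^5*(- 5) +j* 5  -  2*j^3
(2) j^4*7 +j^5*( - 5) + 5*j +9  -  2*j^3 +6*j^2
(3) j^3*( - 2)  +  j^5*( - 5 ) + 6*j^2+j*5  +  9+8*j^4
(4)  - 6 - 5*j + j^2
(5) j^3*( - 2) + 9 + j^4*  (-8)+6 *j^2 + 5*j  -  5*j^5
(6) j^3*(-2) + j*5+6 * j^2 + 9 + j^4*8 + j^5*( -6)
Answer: 3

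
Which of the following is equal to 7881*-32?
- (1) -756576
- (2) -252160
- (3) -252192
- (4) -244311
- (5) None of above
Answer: 3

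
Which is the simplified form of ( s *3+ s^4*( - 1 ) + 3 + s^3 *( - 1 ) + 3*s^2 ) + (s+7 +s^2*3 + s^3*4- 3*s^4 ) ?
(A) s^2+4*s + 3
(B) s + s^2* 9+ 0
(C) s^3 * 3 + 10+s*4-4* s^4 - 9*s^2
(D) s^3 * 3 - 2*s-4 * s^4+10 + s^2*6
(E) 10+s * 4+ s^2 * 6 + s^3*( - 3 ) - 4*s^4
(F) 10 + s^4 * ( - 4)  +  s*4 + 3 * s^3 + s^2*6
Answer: F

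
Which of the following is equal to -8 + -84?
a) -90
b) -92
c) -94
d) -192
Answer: b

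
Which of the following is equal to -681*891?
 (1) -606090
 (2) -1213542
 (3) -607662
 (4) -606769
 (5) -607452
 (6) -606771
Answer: 6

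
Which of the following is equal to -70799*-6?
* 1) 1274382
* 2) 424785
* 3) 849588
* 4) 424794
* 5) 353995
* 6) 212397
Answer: 4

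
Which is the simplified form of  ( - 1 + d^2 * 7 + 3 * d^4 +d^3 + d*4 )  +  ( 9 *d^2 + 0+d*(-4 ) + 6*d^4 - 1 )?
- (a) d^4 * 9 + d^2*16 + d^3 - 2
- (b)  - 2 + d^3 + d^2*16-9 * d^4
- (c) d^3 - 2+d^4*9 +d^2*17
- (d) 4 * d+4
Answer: a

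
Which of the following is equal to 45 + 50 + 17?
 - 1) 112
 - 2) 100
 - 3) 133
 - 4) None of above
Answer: 1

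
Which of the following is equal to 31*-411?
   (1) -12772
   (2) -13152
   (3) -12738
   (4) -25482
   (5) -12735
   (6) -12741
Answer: 6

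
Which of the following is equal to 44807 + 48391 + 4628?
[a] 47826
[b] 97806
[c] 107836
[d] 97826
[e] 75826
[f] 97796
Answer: d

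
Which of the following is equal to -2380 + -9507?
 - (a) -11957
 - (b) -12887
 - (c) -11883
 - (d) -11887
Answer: d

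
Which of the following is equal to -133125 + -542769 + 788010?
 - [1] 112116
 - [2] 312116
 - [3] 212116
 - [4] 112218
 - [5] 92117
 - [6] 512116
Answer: 1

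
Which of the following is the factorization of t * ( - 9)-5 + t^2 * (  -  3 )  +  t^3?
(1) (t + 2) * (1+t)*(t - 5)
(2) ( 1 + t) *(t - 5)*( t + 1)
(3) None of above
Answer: 2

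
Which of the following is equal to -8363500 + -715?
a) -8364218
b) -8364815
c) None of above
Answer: c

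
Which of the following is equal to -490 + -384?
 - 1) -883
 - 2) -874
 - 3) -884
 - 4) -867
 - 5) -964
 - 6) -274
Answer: 2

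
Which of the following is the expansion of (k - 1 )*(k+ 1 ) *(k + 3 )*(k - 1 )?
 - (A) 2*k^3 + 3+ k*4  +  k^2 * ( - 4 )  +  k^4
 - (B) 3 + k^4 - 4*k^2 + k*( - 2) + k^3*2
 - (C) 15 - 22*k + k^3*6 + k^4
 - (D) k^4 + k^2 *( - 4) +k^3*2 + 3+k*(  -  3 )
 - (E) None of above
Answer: B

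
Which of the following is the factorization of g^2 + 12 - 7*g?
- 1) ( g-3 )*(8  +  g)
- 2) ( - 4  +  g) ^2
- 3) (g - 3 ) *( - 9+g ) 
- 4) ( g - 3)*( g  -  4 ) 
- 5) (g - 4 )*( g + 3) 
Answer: 4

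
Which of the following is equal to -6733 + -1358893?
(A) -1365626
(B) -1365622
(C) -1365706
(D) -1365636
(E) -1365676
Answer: A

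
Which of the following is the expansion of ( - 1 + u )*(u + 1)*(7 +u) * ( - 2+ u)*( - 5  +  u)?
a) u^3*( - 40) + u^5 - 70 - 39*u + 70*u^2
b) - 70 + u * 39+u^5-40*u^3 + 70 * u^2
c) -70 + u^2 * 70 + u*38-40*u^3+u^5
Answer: b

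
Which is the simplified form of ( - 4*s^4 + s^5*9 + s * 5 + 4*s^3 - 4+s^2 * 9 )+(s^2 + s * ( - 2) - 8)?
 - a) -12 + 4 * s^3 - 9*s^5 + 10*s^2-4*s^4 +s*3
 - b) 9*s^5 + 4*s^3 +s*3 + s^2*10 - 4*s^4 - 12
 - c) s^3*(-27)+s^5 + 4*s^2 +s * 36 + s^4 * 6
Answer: b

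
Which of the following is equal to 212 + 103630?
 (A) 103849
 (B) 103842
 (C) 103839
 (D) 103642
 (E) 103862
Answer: B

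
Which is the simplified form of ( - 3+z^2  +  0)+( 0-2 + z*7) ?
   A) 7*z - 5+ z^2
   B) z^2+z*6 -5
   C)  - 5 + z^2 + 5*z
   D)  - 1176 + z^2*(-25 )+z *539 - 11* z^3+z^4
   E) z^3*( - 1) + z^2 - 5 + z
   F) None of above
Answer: A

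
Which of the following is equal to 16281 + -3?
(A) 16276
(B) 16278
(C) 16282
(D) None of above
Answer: B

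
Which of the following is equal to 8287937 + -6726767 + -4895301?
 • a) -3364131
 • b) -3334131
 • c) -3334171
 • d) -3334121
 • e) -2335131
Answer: b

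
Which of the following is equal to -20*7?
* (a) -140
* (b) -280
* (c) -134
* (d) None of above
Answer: a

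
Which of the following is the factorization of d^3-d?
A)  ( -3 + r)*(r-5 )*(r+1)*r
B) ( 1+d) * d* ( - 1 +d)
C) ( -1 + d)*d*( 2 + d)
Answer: B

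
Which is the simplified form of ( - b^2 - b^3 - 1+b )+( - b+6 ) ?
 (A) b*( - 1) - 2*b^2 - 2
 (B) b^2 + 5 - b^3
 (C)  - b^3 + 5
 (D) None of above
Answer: D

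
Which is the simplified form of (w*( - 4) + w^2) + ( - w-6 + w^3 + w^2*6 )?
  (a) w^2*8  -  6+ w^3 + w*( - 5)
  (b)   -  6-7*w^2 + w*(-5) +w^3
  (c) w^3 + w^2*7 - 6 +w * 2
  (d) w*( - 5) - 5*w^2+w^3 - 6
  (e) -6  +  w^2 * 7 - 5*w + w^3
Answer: e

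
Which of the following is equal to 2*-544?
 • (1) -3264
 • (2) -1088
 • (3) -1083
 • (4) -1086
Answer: 2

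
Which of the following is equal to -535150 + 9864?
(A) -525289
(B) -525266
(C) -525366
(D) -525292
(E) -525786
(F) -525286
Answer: F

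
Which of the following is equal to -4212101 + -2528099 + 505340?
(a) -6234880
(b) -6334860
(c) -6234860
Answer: c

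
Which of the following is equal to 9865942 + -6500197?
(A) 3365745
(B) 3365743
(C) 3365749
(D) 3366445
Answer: A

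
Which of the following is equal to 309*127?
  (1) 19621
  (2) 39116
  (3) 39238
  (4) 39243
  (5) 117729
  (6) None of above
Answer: 4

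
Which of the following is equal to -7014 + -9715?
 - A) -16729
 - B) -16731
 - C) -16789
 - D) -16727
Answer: A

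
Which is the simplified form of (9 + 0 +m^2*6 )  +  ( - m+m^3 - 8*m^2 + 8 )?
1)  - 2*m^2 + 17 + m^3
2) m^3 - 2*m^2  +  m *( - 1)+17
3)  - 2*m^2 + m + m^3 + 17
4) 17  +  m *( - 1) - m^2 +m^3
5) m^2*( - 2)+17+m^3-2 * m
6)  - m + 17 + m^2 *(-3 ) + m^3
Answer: 2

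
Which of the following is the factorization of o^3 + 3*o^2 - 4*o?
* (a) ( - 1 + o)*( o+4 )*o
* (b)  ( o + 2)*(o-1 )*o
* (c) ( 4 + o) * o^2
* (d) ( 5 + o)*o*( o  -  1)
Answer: a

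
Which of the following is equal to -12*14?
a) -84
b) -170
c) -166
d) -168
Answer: d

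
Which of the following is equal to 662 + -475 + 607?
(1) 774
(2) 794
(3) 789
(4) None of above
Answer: 2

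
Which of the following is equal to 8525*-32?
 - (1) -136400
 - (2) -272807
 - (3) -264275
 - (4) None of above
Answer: 4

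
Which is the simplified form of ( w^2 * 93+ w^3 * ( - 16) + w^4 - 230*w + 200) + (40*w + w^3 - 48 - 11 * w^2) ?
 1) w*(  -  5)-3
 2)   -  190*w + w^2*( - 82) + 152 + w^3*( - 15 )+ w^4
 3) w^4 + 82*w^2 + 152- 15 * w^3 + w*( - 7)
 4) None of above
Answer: 4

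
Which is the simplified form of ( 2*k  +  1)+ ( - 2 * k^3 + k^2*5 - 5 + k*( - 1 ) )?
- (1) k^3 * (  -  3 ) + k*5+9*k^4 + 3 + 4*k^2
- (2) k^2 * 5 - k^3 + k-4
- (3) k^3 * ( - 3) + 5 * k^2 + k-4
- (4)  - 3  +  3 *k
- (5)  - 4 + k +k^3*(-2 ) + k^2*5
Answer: 5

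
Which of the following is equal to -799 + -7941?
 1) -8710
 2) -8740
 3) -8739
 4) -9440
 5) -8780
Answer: 2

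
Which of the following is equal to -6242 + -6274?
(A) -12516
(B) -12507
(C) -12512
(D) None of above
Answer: A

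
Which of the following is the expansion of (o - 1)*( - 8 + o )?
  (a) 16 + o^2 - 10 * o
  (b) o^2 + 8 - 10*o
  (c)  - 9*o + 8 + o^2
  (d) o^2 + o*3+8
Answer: c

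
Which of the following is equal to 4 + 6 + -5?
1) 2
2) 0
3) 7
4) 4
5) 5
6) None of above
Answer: 5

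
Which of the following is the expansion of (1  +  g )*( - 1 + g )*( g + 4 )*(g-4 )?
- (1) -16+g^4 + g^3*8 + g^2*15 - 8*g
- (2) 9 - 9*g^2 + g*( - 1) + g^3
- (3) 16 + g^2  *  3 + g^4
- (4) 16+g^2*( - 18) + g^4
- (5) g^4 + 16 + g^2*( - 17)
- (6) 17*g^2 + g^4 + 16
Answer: 5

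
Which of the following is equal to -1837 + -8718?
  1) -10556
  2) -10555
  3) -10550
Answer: 2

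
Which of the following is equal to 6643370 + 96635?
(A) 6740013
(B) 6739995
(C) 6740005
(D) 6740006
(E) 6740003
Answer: C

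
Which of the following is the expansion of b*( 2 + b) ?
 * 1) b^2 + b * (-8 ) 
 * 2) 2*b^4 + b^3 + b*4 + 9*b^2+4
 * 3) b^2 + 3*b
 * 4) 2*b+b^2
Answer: 4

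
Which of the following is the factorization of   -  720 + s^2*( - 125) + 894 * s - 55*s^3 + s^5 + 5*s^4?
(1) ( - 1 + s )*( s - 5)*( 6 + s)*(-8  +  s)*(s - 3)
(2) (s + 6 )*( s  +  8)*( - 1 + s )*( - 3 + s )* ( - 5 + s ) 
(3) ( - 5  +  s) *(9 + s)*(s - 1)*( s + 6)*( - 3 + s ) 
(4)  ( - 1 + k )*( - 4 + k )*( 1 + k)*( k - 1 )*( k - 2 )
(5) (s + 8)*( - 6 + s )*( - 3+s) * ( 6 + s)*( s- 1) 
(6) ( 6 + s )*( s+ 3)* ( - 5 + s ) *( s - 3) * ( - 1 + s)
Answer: 2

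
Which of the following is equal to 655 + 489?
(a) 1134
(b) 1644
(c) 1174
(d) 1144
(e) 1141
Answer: d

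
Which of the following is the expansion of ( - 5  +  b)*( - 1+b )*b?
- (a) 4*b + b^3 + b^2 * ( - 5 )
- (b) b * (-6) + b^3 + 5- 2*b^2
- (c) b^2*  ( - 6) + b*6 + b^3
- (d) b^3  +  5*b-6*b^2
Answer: d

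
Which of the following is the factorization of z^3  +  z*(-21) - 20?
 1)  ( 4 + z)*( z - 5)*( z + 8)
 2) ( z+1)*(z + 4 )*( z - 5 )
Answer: 2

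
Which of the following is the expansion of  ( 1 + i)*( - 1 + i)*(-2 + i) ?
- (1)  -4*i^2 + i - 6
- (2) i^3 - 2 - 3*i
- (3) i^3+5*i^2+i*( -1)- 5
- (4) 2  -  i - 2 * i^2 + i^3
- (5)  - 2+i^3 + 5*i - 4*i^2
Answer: 4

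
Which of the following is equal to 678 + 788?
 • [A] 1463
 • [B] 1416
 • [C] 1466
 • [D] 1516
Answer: C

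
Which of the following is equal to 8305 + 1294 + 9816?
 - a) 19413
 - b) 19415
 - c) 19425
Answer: b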